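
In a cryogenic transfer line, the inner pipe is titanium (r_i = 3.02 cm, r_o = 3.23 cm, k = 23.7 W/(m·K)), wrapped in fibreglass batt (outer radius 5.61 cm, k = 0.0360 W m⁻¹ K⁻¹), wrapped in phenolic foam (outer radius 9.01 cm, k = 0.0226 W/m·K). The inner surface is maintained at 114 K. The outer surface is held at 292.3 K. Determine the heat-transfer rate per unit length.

Series thermal resistances, inner to outer:
  R'_titanium = ln(0.0323/0.0302)/(2πk) = 0.06723/(2π·23.7) = 4.514×10^-4 m·K/W
  R'_fibreglass batt = ln(0.0561/0.0323)/(2πk) = 0.5521/(2π·0.0360) = 2.441 m·K/W
  R'_phenolic foam = ln(0.0901/0.0561)/(2πk) = 0.4738/(2π·0.0226) = 3.337 m·K/W
ΣR = 4.514×10^-4 + 2.441 + 3.337 = 5.778 m·K/W
Q' = ΔT/ΣR = (114 K − 292.3 K)/5.778 = -30.9 W/m
(Negative Q' ⇒ heat flows inward; heat gain = 30.9 W/m.)

Q' = 30.9 W/m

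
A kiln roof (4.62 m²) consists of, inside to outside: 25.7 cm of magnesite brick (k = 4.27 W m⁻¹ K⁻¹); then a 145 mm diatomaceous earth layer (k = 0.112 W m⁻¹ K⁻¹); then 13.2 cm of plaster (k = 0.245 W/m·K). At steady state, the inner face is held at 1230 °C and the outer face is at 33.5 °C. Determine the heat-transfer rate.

Resistance network (inner→outer):
  R_magnesite brick = L/(kA) = 0.257/(4.27·4.62) = 0.01303 K/W
  R_diatomaceous earth = L/(kA) = 0.145/(0.112·4.62) = 0.2802 K/W
  R_plaster = L/(kA) = 0.132/(0.245·4.62) = 0.1166 K/W
ΣR = 0.01303 + 0.2802 + 0.1166 = 0.4098 K/W
Q = ΔT/ΣR = (1230 °C − 33.5 °C)/0.4098 = 2920 W

Q = 2.92 kW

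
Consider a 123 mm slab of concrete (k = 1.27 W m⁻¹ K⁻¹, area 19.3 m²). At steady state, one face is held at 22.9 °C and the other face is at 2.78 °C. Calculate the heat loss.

Q = kA·ΔT/L = 1.27 × 19.3 × |22.9 °C − 2.78 °C| / 0.123 = 4010 W

Q = 4.01 kW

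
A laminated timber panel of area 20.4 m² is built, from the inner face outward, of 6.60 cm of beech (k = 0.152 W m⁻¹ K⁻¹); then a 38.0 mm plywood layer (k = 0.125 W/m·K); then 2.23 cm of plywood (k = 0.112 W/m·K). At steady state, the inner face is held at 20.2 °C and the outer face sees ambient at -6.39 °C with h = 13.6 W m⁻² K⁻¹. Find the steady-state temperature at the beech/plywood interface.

Series thermal resistances, inner to outer:
  R_beech = L/(kA) = 0.0660/(0.152·20.4) = 0.02128 K/W
  R_plywood = L/(kA) = 0.0380/(0.125·20.4) = 0.01490 K/W
  R_plywood = L/(kA) = 0.0223/(0.112·20.4) = 0.009760 K/W
  R_conv,out = 1/(hA) = 1/(13.6·20.4) = 0.003604 K/W
ΣR = 0.02128 + 0.01490 + 0.009760 + 0.003604 = 0.04954 K/W
Q = ΔT/ΣR = (20.2 °C − -6.39 °C)/0.04954 = 536.7 W
From the inner boundary to the beech/plywood interface, ΣR_partial = 0.02128 K/W.
T_interface = T_in − Q·ΣR_partial = 20.2 °C − (536.7)(0.02128) = 8.78 °C

T = 8.78 °C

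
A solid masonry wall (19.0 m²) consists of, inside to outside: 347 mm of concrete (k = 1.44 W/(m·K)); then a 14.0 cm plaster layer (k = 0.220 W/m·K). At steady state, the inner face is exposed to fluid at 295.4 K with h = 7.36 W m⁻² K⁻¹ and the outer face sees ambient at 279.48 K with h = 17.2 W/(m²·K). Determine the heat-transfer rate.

Series thermal resistances, inner to outer:
  R_conv,in = 1/(hA) = 1/(7.36·19.0) = 0.007151 K/W
  R_concrete = L/(kA) = 0.347/(1.44·19.0) = 0.01268 K/W
  R_plaster = L/(kA) = 0.140/(0.220·19.0) = 0.03349 K/W
  R_conv,out = 1/(hA) = 1/(17.2·19.0) = 0.003060 K/W
ΣR = 0.007151 + 0.01268 + 0.03349 + 0.003060 = 0.05638 K/W
Q = ΔT/ΣR = (295.4 K − 279.48 K)/0.05638 = 282 W

Q = 282 W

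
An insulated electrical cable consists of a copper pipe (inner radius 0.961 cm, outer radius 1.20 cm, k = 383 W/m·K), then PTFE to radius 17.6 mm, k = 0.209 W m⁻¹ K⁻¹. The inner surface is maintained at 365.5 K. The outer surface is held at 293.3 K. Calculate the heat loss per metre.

Resistance network (inner→outer):
  R'_copper = ln(0.0120/0.00961)/(2πk) = 0.2221/(2π·383) = 9.229×10^-5 m·K/W
  R'_PTFE = ln(0.0176/0.0120)/(2πk) = 0.3830/(2π·0.209) = 0.2917 m·K/W
ΣR = 9.229×10^-5 + 0.2917 = 0.2918 m·K/W
Q' = ΔT/ΣR = (365.5 K − 293.3 K)/0.2918 = 247 W/m

Q' = 247 W/m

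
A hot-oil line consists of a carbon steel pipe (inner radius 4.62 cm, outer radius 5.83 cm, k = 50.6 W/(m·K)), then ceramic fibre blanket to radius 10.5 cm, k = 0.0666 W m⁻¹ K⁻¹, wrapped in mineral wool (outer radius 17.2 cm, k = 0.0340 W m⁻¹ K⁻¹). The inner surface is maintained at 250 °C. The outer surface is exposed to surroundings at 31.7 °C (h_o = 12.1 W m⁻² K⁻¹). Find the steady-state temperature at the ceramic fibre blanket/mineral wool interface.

T = 169 °C

Treat each layer as a resistance in series:
  R'_carbon steel = ln(0.0583/0.0462)/(2πk) = 0.2326/(2π·50.6) = 7.317×10^-4 m·K/W
  R'_ceramic fibre blanket = ln(0.105/0.0583)/(2πk) = 0.5884/(2π·0.0666) = 1.406 m·K/W
  R'_mineral wool = ln(0.172/0.105)/(2πk) = 0.4935/(2π·0.0340) = 2.310 m·K/W
  R'_conv,out = 1/(2πr h) = 1/(2π·0.172·12.1) = 0.07647 m·K/W
ΣR = 7.317×10^-4 + 1.406 + 2.310 + 0.07647 = 3.793 m·K/W
Q' = ΔT/ΣR = (250 °C − 31.7 °C)/3.793 = 57.55 W/m
From the inner boundary to the ceramic fibre blanket/mineral wool interface, ΣR_partial = 1.407 m·K/W.
T_interface = T_in − Q'·ΣR_partial = 250 °C − (57.55)(1.407) = 169 °C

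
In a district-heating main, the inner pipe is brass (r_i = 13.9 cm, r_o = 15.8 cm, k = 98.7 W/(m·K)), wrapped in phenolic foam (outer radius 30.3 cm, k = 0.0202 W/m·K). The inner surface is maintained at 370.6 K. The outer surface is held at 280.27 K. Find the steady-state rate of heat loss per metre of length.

Q' = 17.6 W/m

Resistance network (inner→outer):
  R'_brass = ln(0.158/0.139)/(2πk) = 0.1281/(2π·98.7) = 2.066×10^-4 m·K/W
  R'_phenolic foam = ln(0.303/0.158)/(2πk) = 0.6511/(2π·0.0202) = 5.130 m·K/W
ΣR = 2.066×10^-4 + 5.130 = 5.130 m·K/W
Q' = ΔT/ΣR = (370.6 K − 280.27 K)/5.130 = 17.6 W/m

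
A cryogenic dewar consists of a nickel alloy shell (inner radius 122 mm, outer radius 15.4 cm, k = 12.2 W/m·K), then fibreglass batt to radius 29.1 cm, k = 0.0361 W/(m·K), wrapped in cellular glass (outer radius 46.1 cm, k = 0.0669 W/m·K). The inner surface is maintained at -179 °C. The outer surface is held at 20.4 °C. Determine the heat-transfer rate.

Resistance network (inner→outer):
  R_nickel alloy = (1/0.122 − 1/0.154)/(4πk) = 1.703/(4π·12.2) = 0.01111 K/W
  R_fibreglass batt = (1/0.154 − 1/0.291)/(4πk) = 3.057/(4π·0.0361) = 6.739 K/W
  R_cellular glass = (1/0.291 − 1/0.461)/(4πk) = 1.267/(4π·0.0669) = 1.507 K/W
ΣR = 0.01111 + 6.739 + 1.507 = 8.257 K/W
Q = ΔT/ΣR = (-179 °C − 20.4 °C)/8.257 = -24.1 W
(Negative Q ⇒ heat flows inward; heat gain = 24.1 W.)

Q = 24.1 W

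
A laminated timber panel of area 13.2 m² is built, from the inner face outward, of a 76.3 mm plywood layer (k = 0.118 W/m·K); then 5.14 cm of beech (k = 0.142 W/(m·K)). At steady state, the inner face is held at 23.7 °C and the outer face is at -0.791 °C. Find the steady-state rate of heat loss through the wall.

Q = 321 W

Treat each layer as a resistance in series:
  R_plywood = L/(kA) = 0.0763/(0.118·13.2) = 0.04899 K/W
  R_beech = L/(kA) = 0.0514/(0.142·13.2) = 0.02742 K/W
ΣR = 0.04899 + 0.02742 = 0.07641 K/W
Q = ΔT/ΣR = (23.7 °C − -0.791 °C)/0.07641 = 321 W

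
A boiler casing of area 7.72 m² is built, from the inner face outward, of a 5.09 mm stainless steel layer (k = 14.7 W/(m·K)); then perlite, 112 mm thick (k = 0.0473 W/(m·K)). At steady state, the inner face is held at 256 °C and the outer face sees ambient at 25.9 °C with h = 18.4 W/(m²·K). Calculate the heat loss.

Q = 733 W

Series thermal resistances, inner to outer:
  R_stainless steel = L/(kA) = 0.00509/(14.7·7.72) = 4.485×10^-5 K/W
  R_perlite = L/(kA) = 0.112/(0.0473·7.72) = 0.3067 K/W
  R_conv,out = 1/(hA) = 1/(18.4·7.72) = 0.007040 K/W
ΣR = 4.485×10^-5 + 0.3067 + 0.007040 = 0.3138 K/W
Q = ΔT/ΣR = (256 °C − 25.9 °C)/0.3138 = 733 W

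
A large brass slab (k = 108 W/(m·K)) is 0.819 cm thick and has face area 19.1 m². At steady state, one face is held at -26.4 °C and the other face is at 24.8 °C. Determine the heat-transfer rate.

Q = kA·ΔT/L = 108 × 19.1 × |-26.4 °C − 24.8 °C| / 0.00819 = 1.29×10^7 W

Q = 1.29×10^7 W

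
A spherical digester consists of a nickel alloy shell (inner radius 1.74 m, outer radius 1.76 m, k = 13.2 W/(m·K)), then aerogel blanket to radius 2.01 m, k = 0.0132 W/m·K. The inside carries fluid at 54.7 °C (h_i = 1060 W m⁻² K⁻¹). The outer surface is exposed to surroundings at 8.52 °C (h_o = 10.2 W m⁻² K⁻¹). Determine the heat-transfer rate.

Series thermal resistances, inner to outer:
  R_conv,in = 1/(4πr²h) = 1/(4π·1.74²·1060) = 2.480×10^-5 K/W
  R_nickel alloy = (1/1.74 − 1/1.76)/(4πk) = 0.006531/(4π·13.2) = 3.937×10^-5 K/W
  R_aerogel blanket = (1/1.76 − 1/2.01)/(4πk) = 0.07067/(4π·0.0132) = 0.4260 K/W
  R_conv,out = 1/(4πr²h) = 1/(4π·2.01²·10.2) = 0.001931 K/W
ΣR = 2.480×10^-5 + 3.937×10^-5 + 0.4260 + 0.001931 = 0.4280 K/W
Q = ΔT/ΣR = (54.7 °C − 8.52 °C)/0.4280 = 108 W

Q = 108 W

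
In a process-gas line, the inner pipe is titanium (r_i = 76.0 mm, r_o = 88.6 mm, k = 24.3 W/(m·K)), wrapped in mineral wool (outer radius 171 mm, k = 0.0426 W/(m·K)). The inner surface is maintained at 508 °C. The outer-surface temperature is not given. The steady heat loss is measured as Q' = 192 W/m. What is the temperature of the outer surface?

Sum the resistances:
  R'_titanium = ln(0.0886/0.0760)/(2πk) = 0.1534/(2π·24.3) = 0.001005 m·K/W
  R'_mineral wool = ln(0.171/0.0886)/(2πk) = 0.6575/(2π·0.0426) = 2.457 m·K/W
ΣR = 2.458 m·K/W
ΔT = Q'·ΣR = 192 × 2.458 = 471.9 K
Heat flows outward, so T_out = T_in − ΔT = 508 − 471.9 = 36.1 °C

T_out = 36.1 °C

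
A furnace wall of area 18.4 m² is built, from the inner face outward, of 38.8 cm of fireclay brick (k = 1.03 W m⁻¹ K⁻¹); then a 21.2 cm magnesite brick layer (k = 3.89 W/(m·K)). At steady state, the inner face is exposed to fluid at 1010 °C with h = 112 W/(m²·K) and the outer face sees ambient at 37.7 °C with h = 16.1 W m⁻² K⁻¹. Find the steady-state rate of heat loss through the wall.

Treat each layer as a resistance in series:
  R_conv,in = 1/(hA) = 1/(112·18.4) = 4.852×10^-4 K/W
  R_fireclay brick = L/(kA) = 0.388/(1.03·18.4) = 0.02047 K/W
  R_magnesite brick = L/(kA) = 0.212/(3.89·18.4) = 0.002962 K/W
  R_conv,out = 1/(hA) = 1/(16.1·18.4) = 0.003376 K/W
ΣR = 4.852×10^-4 + 0.02047 + 0.002962 + 0.003376 = 0.02729 K/W
Q = ΔT/ΣR = (1010 °C − 37.7 °C)/0.02729 = 35600 W

Q = 35600 W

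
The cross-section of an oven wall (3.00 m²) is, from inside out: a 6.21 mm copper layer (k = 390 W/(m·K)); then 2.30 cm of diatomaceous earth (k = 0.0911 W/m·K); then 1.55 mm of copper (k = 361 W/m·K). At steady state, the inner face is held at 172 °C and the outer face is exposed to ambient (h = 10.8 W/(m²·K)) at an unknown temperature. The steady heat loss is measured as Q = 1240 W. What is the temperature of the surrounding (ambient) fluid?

T_out = 29.4 °C

Sum the resistances:
  R_copper = L/(kA) = 0.00621/(390·3.00) = 5.308×10^-6 K/W
  R_diatomaceous earth = L/(kA) = 0.0230/(0.0911·3.00) = 0.08416 K/W
  R_copper = L/(kA) = 0.00155/(361·3.00) = 1.431×10^-6 K/W
  R_conv,out = 1/(hA) = 1/(10.8·3.00) = 0.03086 K/W
ΣR = 0.1150 K/W
ΔT = Q·ΣR = 1240 × 0.1150 = 142.6 K
Heat flows outward, so T_out = T_in − ΔT = 172 − 142.6 = 29.4 °C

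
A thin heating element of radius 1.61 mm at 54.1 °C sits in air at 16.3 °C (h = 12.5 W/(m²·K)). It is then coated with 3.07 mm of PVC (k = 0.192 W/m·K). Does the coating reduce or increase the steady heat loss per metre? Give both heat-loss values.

Critical radius for a cylinder: r_cr = k/h = 0.0154 m = 1.54 cm.
Outer radius after coating: r₂ = 0.00161 + 0.00307 = 0.00468 m.
Since r₁ < r_cr and r₂ ≤ r_cr, the coating moves toward the maximum at r_cr — heat loss rises.
Bare: R = 1/(2πr₁h) = 7.908 m·K/W; Q = 37.8/7.908 = 4.78 W/m.
Coated: R = R_cond + R_conv = 3.605 m·K/W; Q = 37.8/3.605 = 10.5 W/m.

increases: 4.78 → 10.5 W/m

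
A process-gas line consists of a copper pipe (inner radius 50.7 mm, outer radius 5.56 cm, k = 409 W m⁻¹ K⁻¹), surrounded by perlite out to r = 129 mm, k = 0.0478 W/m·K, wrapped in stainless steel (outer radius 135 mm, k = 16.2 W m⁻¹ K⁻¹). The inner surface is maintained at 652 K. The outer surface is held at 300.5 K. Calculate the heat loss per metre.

Q' = 125 W/m

Treat each layer as a resistance in series:
  R'_copper = ln(0.0556/0.0507)/(2πk) = 0.09226/(2π·409) = 3.590×10^-5 m·K/W
  R'_perlite = ln(0.129/0.0556)/(2πk) = 0.8416/(2π·0.0478) = 2.802 m·K/W
  R'_stainless steel = ln(0.135/0.129)/(2πk) = 0.04546/(2π·16.2) = 4.466×10^-4 m·K/W
ΣR = 3.590×10^-5 + 2.802 + 4.466×10^-4 = 2.802 m·K/W
Q' = ΔT/ΣR = (652 K − 300.5 K)/2.802 = 125 W/m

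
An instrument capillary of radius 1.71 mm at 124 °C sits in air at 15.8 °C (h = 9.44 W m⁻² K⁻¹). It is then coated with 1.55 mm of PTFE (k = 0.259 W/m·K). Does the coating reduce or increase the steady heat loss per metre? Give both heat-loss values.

increases: 11.0 → 19.4 W/m

Critical radius for a cylinder: r_cr = k/h = 0.0274 m = 2.74 cm.
Outer radius after coating: r₂ = 0.00171 + 0.00155 = 0.00326 m.
Since r₁ < r_cr and r₂ ≤ r_cr, the coating moves toward the maximum at r_cr — heat loss rises.
Bare: R = 1/(2πr₁h) = 9.859 m·K/W; Q = 108.2/9.859 = 11.0 W/m.
Coated: R = R_cond + R_conv = 5.568 m·K/W; Q = 108.2/5.568 = 19.4 W/m.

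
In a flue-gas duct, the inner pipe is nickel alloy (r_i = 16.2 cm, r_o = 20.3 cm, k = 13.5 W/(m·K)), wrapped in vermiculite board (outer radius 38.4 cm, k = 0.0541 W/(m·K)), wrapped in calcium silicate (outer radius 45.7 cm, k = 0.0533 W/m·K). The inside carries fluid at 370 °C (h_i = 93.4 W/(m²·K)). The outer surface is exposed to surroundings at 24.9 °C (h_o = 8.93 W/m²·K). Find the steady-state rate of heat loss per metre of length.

Q' = 141 W/m

Resistance network (inner→outer):
  R'_conv,in = 1/(2πr h) = 1/(2π·0.162·93.4) = 0.01052 m·K/W
  R'_nickel alloy = ln(0.203/0.162)/(2πk) = 0.2256/(2π·13.5) = 0.002660 m·K/W
  R'_vermiculite board = ln(0.384/0.203)/(2πk) = 0.6374/(2π·0.0541) = 1.875 m·K/W
  R'_calcium silicate = ln(0.457/0.384)/(2πk) = 0.1740/(2π·0.0533) = 0.5197 m·K/W
  R'_conv,out = 1/(2πr h) = 1/(2π·0.457·8.93) = 0.03900 m·K/W
ΣR = 0.01052 + 0.002660 + 1.875 + 0.5197 + 0.03900 = 2.447 m·K/W
Q' = ΔT/ΣR = (370 °C − 24.9 °C)/2.447 = 141 W/m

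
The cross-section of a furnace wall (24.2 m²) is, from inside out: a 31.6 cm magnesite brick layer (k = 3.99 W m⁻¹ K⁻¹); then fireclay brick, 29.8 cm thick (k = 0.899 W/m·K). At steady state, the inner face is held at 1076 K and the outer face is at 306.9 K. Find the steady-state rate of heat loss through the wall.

Q = 45.3 kW

Series thermal resistances, inner to outer:
  R_magnesite brick = L/(kA) = 0.316/(3.99·24.2) = 0.003273 K/W
  R_fireclay brick = L/(kA) = 0.298/(0.899·24.2) = 0.01370 K/W
ΣR = 0.003273 + 0.01370 = 0.01697 K/W
Q = ΔT/ΣR = (1076 K − 306.9 K)/0.01697 = 45300 W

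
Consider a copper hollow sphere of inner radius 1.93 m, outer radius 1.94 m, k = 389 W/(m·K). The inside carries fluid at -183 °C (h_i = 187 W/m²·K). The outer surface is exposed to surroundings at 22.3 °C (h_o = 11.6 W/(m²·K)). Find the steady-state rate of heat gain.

Q = 1.06×10^5 W

Series thermal resistances, inner to outer:
  R_conv,in = 1/(4πr²h) = 1/(4π·1.93²·187) = 1.142×10^-4 K/W
  R_copper = (1/1.93 − 1/1.94)/(4πk) = 0.002671/(4π·389) = 5.464×10^-7 K/W
  R_conv,out = 1/(4πr²h) = 1/(4π·1.94²·11.6) = 0.001823 K/W
ΣR = 1.142×10^-4 + 5.464×10^-7 + 0.001823 = 0.001938 K/W
Q = ΔT/ΣR = (-183 °C − 22.3 °C)/0.001938 = -1.06×10^5 W
(Negative Q ⇒ heat flows inward; heat gain = 1.06×10^5 W.)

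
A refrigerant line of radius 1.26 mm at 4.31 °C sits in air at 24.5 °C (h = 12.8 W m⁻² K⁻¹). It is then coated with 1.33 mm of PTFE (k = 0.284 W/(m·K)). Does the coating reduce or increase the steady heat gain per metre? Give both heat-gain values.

Critical radius for a cylinder: r_cr = k/h = 0.0222 m = 2.22 cm.
Outer radius after coating: r₂ = 0.00126 + 0.00133 = 0.00259 m.
Since r₁ < r_cr and r₂ ≤ r_cr, the coating moves toward the maximum at r_cr — heat gain rises.
Bare: R = 1/(2πr₁h) = 9.868 m·K/W; Q = 20.19/9.868 = 2.05 W/m.
Coated: R = R_cond + R_conv = 5.205 m·K/W; Q = 20.19/5.205 = 3.88 W/m.

increases: 2.05 → 3.88 W/m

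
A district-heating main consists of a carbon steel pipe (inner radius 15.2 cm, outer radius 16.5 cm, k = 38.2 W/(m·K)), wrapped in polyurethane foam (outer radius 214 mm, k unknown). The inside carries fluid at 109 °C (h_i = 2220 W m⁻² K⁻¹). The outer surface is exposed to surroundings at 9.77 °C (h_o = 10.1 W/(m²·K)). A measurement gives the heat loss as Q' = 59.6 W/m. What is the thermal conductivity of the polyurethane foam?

k = 0.0260 W/m·K

ΣR = ΔT/Q' = |109 − 9.77|/59.6 = 1.665 m·K/W
Known resistances:
  R'_conv,in = 1/(2πr h) = 1/(2π·0.152·2220) = 4.717×10^-4 m·K/W
  R'_carbon steel = ln(0.165/0.152)/(2πk) = 0.08206/(2π·38.2) = 3.419×10^-4 m·K/W
  R'_conv,out = 1/(2πr h) = 1/(2π·0.214·10.1) = 0.07364 m·K/W
R_polyurethane foam = ΣR − ΣR_known = 1.665 − 0.07445 = 1.591 m·K/W
ln(r₂/r₁)/(2πk) = 1.591 ⇒ k = 0.2600/(2π·1.591) = 0.0260 W/m·K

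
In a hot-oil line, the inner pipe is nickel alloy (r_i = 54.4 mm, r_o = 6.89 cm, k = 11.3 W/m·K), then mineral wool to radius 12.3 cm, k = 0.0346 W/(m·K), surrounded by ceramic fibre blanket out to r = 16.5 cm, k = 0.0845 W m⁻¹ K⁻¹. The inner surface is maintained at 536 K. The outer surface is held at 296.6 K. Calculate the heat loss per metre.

Q' = 74.3 W/m

Treat each layer as a resistance in series:
  R'_nickel alloy = ln(0.0689/0.0544)/(2πk) = 0.2363/(2π·11.3) = 0.003328 m·K/W
  R'_mineral wool = ln(0.123/0.0689)/(2πk) = 0.5795/(2π·0.0346) = 2.666 m·K/W
  R'_ceramic fibre blanket = ln(0.165/0.123)/(2πk) = 0.2938/(2π·0.0845) = 0.5533 m·K/W
ΣR = 0.003328 + 2.666 + 0.5533 = 3.223 m·K/W
Q' = ΔT/ΣR = (536 K − 296.6 K)/3.223 = 74.3 W/m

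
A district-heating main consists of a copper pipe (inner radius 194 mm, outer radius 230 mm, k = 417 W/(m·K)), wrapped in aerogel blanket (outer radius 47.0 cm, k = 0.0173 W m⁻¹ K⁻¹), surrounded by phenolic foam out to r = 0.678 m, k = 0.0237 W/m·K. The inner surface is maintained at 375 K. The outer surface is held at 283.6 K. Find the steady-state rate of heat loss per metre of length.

Q' = 10.1 W/m

Series thermal resistances, inner to outer:
  R'_copper = ln(0.230/0.194)/(2πk) = 0.1702/(2π·417) = 6.497×10^-5 m·K/W
  R'_aerogel blanket = ln(0.470/0.230)/(2πk) = 0.7147/(2π·0.0173) = 6.575 m·K/W
  R'_phenolic foam = ln(0.678/0.470)/(2πk) = 0.3664/(2π·0.0237) = 2.461 m·K/W
ΣR = 6.497×10^-5 + 6.575 + 2.461 = 9.036 m·K/W
Q' = ΔT/ΣR = (375 K − 283.6 K)/9.036 = 10.1 W/m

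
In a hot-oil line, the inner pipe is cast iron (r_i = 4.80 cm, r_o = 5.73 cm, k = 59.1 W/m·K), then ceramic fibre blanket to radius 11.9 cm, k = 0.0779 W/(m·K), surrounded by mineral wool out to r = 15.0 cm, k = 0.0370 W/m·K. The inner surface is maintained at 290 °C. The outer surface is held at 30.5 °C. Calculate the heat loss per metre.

Q' = 104 W/m

Resistance network (inner→outer):
  R'_cast iron = ln(0.0573/0.0480)/(2πk) = 0.1771/(2π·59.1) = 4.769×10^-4 m·K/W
  R'_ceramic fibre blanket = ln(0.119/0.0573)/(2πk) = 0.7308/(2π·0.0779) = 1.493 m·K/W
  R'_mineral wool = ln(0.150/0.119)/(2πk) = 0.2315/(2π·0.0370) = 0.9958 m·K/W
ΣR = 4.769×10^-4 + 1.493 + 0.9958 = 2.489 m·K/W
Q' = ΔT/ΣR = (290 °C − 30.5 °C)/2.489 = 104 W/m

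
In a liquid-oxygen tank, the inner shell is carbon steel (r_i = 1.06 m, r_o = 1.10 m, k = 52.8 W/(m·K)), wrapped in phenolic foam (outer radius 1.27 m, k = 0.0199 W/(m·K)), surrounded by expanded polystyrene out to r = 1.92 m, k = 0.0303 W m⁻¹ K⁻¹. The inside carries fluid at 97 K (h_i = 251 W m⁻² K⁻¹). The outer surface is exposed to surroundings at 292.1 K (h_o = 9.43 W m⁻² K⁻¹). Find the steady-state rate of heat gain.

Treat each layer as a resistance in series:
  R_conv,in = 1/(4πr²h) = 1/(4π·1.06²·251) = 2.822×10^-4 K/W
  R_carbon steel = (1/1.06 − 1/1.10)/(4πk) = 0.03431/(4π·52.8) = 5.170×10^-5 K/W
  R_phenolic foam = (1/1.10 − 1/1.27)/(4πk) = 0.1217/(4π·0.0199) = 0.4866 K/W
  R_expanded polystyrene = (1/1.27 − 1/1.92)/(4πk) = 0.2666/(4π·0.0303) = 0.7001 K/W
  R_conv,out = 1/(4πr²h) = 1/(4π·1.92²·9.43) = 0.002289 K/W
ΣR = 2.822×10^-4 + 5.170×10^-5 + 0.4866 + 0.7001 + 0.002289 = 1.189 K/W
Q = ΔT/ΣR = (97 K − 292.1 K)/1.189 = -164 W
(Negative Q ⇒ heat flows inward; heat gain = 164 W.)

Q = 164 W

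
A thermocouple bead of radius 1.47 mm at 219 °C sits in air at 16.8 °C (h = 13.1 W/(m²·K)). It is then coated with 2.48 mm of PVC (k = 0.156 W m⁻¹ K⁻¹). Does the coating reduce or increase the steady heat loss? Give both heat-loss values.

Critical radius for a sphere: r_cr = 2k/h = 0.0238 m = 2.38 cm.
Outer radius after coating: r₂ = 0.00147 + 0.00248 = 0.00395 m.
Since r₁ < r_cr and r₂ ≤ r_cr, the coating moves toward the maximum at r_cr — heat loss rises.
Bare: R = 1/(4πr₁²h) = 2811 K/W; Q = 202.2/2811 = 0.0719 W.
Coated: R = R_cond + R_conv = 607.2 K/W; Q = 202.2/607.2 = 0.333 W.

increases: 0.0719 → 0.333 W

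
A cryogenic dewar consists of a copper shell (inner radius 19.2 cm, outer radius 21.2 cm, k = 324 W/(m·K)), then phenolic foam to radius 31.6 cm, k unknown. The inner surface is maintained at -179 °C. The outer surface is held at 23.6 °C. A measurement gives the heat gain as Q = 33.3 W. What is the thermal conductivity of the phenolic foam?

ΣR = ΔT/Q = |-179 − 23.6|/33.3 = 6.084 K/W
Known resistances:
  R_copper = (1/0.192 − 1/0.212)/(4πk) = 0.4914/(4π·324) = 1.207×10^-4 K/W
R_phenolic foam = ΣR − ΣR_known = 6.084 − 1.207×10^-4 = 6.084 K/W
(1/r₁−1/r₂)/(4πk) = 6.084 ⇒ k = 1.552/(4π·6.084) = 0.0203 W/m·K

k = 0.0203 W/m·K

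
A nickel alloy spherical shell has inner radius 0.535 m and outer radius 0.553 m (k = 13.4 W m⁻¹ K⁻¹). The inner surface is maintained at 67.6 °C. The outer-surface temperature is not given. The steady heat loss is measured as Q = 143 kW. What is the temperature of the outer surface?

Sum the resistances:
  R_nickel alloy = (1/0.535 − 1/0.553)/(4πk) = 0.06084/(4π·13.4) = 3.613×10^-4 K/W
ΣR = 3.613×10^-4 K/W
ΔT = Q·ΣR = 1.43×10^5 × 3.613×10^-4 = 51.67 K
Heat flows outward, so T_out = T_in − ΔT = 67.6 − 51.67 = 15.9 °C

T_out = 15.9 °C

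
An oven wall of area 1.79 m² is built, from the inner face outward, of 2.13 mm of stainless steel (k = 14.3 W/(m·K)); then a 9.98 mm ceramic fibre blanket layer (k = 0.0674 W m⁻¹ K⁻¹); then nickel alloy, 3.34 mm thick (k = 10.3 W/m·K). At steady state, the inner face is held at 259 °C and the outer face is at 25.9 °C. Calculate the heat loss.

Series thermal resistances, inner to outer:
  R_stainless steel = L/(kA) = 0.00213/(14.3·1.79) = 8.321×10^-5 K/W
  R_ceramic fibre blanket = L/(kA) = 0.00998/(0.0674·1.79) = 0.08272 K/W
  R_nickel alloy = L/(kA) = 0.00334/(10.3·1.79) = 1.812×10^-4 K/W
ΣR = 8.321×10^-5 + 0.08272 + 1.812×10^-4 = 0.08298 K/W
Q = ΔT/ΣR = (259 °C − 25.9 °C)/0.08298 = 2810 W

Q = 2.81 kW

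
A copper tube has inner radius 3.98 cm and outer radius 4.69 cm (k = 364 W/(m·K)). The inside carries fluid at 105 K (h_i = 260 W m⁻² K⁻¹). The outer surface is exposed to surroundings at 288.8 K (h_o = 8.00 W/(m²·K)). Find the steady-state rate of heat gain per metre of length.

Q' = 418 W/m

Resistance network (inner→outer):
  R'_conv,in = 1/(2πr h) = 1/(2π·0.0398·260) = 0.01538 m·K/W
  R'_copper = ln(0.0469/0.0398)/(2πk) = 0.1642/(2π·364) = 7.177×10^-5 m·K/W
  R'_conv,out = 1/(2πr h) = 1/(2π·0.0469·8.00) = 0.4242 m·K/W
ΣR = 0.01538 + 7.177×10^-5 + 0.4242 = 0.4397 m·K/W
Q' = ΔT/ΣR = (105 K − 288.8 K)/0.4397 = -418 W/m
(Negative Q' ⇒ heat flows inward; heat gain = 418 W/m.)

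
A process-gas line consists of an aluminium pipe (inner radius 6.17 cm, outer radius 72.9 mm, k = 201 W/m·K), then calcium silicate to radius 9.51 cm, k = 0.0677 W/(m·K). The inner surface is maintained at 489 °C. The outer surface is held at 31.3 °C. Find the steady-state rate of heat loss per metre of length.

Resistance network (inner→outer):
  R'_aluminium = ln(0.0729/0.0617)/(2πk) = 0.1668/(2π·201) = 1.321×10^-4 m·K/W
  R'_calcium silicate = ln(0.0951/0.0729)/(2πk) = 0.2658/(2π·0.0677) = 0.6250 m·K/W
ΣR = 1.321×10^-4 + 0.6250 = 0.6251 m·K/W
Q' = ΔT/ΣR = (489 °C − 31.3 °C)/0.6251 = 732 W/m

Q' = 732 W/m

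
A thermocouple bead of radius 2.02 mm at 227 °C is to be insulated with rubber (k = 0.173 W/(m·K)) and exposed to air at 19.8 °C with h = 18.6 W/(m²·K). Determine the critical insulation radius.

r_cr = 1.86 cm

For a sphere, r_cr = 2k_ins/h = 2·0.173/18.6 = 0.0186 m = 1.86 cm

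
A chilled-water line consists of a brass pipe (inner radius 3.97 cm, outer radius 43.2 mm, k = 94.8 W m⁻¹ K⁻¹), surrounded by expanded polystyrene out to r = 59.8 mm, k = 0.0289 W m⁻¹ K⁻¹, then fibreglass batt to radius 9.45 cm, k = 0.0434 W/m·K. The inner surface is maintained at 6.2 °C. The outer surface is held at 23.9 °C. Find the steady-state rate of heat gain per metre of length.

Q' = 5.10 W/m

Treat each layer as a resistance in series:
  R'_brass = ln(0.0432/0.0397)/(2πk) = 0.08449/(2π·94.8) = 1.418×10^-4 m·K/W
  R'_expanded polystyrene = ln(0.0598/0.0432)/(2πk) = 0.3252/(2π·0.0289) = 1.791 m·K/W
  R'_fibreglass batt = ln(0.0945/0.0598)/(2πk) = 0.4576/(2π·0.0434) = 1.678 m·K/W
ΣR = 1.418×10^-4 + 1.791 + 1.678 = 3.469 m·K/W
Q' = ΔT/ΣR = (6.2 °C − 23.9 °C)/3.469 = -5.10 W/m
(Negative Q' ⇒ heat flows inward; heat gain = 5.10 W/m.)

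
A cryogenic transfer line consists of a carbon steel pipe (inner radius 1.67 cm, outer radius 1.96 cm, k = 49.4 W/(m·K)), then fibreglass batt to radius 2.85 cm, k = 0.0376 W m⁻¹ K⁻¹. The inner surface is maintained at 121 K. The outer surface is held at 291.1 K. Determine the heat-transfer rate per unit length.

Resistance network (inner→outer):
  R'_carbon steel = ln(0.0196/0.0167)/(2πk) = 0.1601/(2π·49.4) = 5.159×10^-4 m·K/W
  R'_fibreglass batt = ln(0.0285/0.0196)/(2πk) = 0.3744/(2π·0.0376) = 1.585 m·K/W
ΣR = 5.159×10^-4 + 1.585 = 1.586 m·K/W
Q' = ΔT/ΣR = (121 K − 291.1 K)/1.586 = -107 W/m
(Negative Q' ⇒ heat flows inward; heat gain = 107 W/m.)

Q' = 107 W/m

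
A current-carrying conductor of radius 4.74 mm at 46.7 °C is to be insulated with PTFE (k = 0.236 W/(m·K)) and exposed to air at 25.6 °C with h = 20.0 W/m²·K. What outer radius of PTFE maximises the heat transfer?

r_cr = 1.18 cm

For a cylinder, r_cr = k_ins/h = 0.236/20.0 = 0.0118 m = 1.18 cm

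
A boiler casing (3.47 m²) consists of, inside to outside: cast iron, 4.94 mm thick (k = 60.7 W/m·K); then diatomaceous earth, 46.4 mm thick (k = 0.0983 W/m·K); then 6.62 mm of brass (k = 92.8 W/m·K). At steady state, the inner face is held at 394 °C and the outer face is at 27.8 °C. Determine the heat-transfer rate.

Resistance network (inner→outer):
  R_cast iron = L/(kA) = 0.00494/(60.7·3.47) = 2.345×10^-5 K/W
  R_diatomaceous earth = L/(kA) = 0.0464/(0.0983·3.47) = 0.1360 K/W
  R_brass = L/(kA) = 0.00662/(92.8·3.47) = 2.056×10^-5 K/W
ΣR = 2.345×10^-5 + 0.1360 + 2.056×10^-5 = 0.1360 K/W
Q = ΔT/ΣR = (394 °C − 27.8 °C)/0.1360 = 2690 W

Q = 2.69 kW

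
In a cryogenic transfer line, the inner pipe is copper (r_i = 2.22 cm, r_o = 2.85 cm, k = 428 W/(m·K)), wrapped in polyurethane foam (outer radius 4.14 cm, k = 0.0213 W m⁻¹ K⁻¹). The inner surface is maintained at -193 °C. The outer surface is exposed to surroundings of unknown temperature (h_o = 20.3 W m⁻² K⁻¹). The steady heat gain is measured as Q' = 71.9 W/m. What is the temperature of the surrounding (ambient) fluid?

Sum the resistances:
  R'_copper = ln(0.0285/0.0222)/(2πk) = 0.2498/(2π·428) = 9.289×10^-5 m·K/W
  R'_polyurethane foam = ln(0.0414/0.0285)/(2πk) = 0.3734/(2π·0.0213) = 2.790 m·K/W
  R'_conv,out = 1/(2πr h) = 1/(2π·0.0414·20.3) = 0.1894 m·K/W
ΣR = 2.979 m·K/W
ΔT = Q'·ΣR = 71.9 × 2.979 = 214.2 K
Heat flows inward, so T_out = T_in + ΔT = -193 + 214.2 = 21.2 °C

T_out = 21.2 °C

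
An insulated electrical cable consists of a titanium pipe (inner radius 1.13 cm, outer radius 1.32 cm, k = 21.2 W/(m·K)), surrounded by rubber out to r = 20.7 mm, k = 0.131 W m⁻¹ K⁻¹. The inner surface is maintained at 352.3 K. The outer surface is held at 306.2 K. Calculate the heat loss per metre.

Q' = 84.2 W/m

Treat each layer as a resistance in series:
  R'_titanium = ln(0.0132/0.0113)/(2πk) = 0.1554/(2π·21.2) = 0.001167 m·K/W
  R'_rubber = ln(0.0207/0.0132)/(2πk) = 0.4499/(2π·0.131) = 0.5466 m·K/W
ΣR = 0.001167 + 0.5466 = 0.5478 m·K/W
Q' = ΔT/ΣR = (352.3 K − 306.2 K)/0.5478 = 84.2 W/m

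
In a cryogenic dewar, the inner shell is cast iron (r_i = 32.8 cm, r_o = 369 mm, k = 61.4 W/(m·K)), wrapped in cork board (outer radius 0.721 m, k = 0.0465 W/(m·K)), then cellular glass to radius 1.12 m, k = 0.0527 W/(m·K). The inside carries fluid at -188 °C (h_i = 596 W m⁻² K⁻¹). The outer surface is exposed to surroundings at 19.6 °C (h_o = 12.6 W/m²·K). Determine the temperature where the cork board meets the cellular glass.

Treat each layer as a resistance in series:
  R_conv,in = 1/(4πr²h) = 1/(4π·0.328²·596) = 0.001241 K/W
  R_cast iron = (1/0.328 − 1/0.369)/(4πk) = 0.3388/(4π·61.4) = 4.390×10^-4 K/W
  R_cork board = (1/0.369 − 1/0.721)/(4πk) = 1.323/(4π·0.0465) = 2.264 K/W
  R_cellular glass = (1/0.721 − 1/1.12)/(4πk) = 0.4941/(4π·0.0527) = 0.7461 K/W
  R_conv,out = 1/(4πr²h) = 1/(4π·1.12²·12.6) = 0.005035 K/W
ΣR = 0.001241 + 4.390×10^-4 + 2.264 + 0.7461 + 0.005035 = 3.017 K/W
Q = ΔT/ΣR = (-188 °C − 19.6 °C)/3.017 = -68.81 W
From the inner boundary to the cork board/cellular glass interface, ΣR_partial = 2.266 K/W.
T_interface = T_in − Q·ΣR_partial = -188 °C − (-68.81)(2.266) = -32.1 °C

T = -32.1 °C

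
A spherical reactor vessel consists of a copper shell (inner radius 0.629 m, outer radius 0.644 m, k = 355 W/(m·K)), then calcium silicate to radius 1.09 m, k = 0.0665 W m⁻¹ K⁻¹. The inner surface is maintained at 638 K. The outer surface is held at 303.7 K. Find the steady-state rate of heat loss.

Resistance network (inner→outer):
  R_copper = (1/0.629 − 1/0.644)/(4πk) = 0.03703/(4π·355) = 8.301×10^-6 K/W
  R_calcium silicate = (1/0.644 − 1/1.09)/(4πk) = 0.6354/(4π·0.0665) = 0.7603 K/W
ΣR = 8.301×10^-6 + 0.7603 = 0.7603 K/W
Q = ΔT/ΣR = (638 K − 303.7 K)/0.7603 = 440 W

Q = 440 W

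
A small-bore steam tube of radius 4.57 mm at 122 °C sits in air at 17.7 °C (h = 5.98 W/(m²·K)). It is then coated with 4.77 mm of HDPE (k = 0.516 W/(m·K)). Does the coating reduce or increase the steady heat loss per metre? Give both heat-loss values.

increases: 17.9 → 34.0 W/m

Critical radius for a cylinder: r_cr = k/h = 0.0863 m = 8.63 cm.
Outer radius after coating: r₂ = 0.00457 + 0.00477 = 0.00934 m.
Since r₁ < r_cr and r₂ ≤ r_cr, the coating moves toward the maximum at r_cr — heat loss rises.
Bare: R = 1/(2πr₁h) = 5.824 m·K/W; Q = 104.3/5.824 = 17.9 W/m.
Coated: R = R_cond + R_conv = 3.070 m·K/W; Q = 104.3/3.070 = 34.0 W/m.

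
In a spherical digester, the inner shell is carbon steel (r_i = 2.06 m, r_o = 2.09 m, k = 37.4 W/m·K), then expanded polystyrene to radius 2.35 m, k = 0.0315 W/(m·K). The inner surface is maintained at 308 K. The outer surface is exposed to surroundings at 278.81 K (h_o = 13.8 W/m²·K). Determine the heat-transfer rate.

Treat each layer as a resistance in series:
  R_carbon steel = (1/2.06 − 1/2.09)/(4πk) = 0.006968/(4π·37.4) = 1.483×10^-5 K/W
  R_expanded polystyrene = (1/2.09 − 1/2.35)/(4πk) = 0.05294/(4π·0.0315) = 0.1337 K/W
  R_conv,out = 1/(4πr²h) = 1/(4π·2.35²·13.8) = 0.001044 K/W
ΣR = 1.483×10^-5 + 0.1337 + 0.001044 = 0.1348 K/W
Q = ΔT/ΣR = (308 K − 278.81 K)/0.1348 = 217 W

Q = 217 W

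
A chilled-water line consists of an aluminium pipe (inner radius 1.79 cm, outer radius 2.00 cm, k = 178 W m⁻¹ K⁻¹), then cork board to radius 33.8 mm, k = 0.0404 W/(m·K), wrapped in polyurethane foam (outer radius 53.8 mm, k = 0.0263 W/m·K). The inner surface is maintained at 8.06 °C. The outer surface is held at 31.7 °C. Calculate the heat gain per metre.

Series thermal resistances, inner to outer:
  R'_aluminium = ln(0.0200/0.0179)/(2πk) = 0.1109/(2π·178) = 9.919×10^-5 m·K/W
  R'_cork board = ln(0.0338/0.0200)/(2πk) = 0.5247/(2π·0.0404) = 2.067 m·K/W
  R'_polyurethane foam = ln(0.0538/0.0338)/(2πk) = 0.4648/(2π·0.0263) = 2.813 m·K/W
ΣR = 9.919×10^-5 + 2.067 + 2.813 = 4.880 m·K/W
Q' = ΔT/ΣR = (8.06 °C − 31.7 °C)/4.880 = -4.84 W/m
(Negative Q' ⇒ heat flows inward; heat gain = 4.84 W/m.)

Q' = 4.84 W/m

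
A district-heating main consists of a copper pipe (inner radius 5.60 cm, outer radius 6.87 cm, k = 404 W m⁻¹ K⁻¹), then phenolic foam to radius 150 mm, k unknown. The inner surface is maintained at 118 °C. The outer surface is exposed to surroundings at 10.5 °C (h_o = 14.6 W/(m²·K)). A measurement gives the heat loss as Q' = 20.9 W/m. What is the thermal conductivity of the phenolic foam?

ΣR = ΔT/Q' = |118 − 10.5|/20.9 = 5.144 m·K/W
Known resistances:
  R'_copper = ln(0.0687/0.0560)/(2πk) = 0.2044/(2π·404) = 8.052×10^-5 m·K/W
  R'_conv,out = 1/(2πr h) = 1/(2π·0.150·14.6) = 0.07267 m·K/W
R_phenolic foam = ΣR − ΣR_known = 5.144 − 0.07275 = 5.071 m·K/W
ln(r₂/r₁)/(2πk) = 5.071 ⇒ k = 0.7809/(2π·5.071) = 0.0245 W/m·K

k = 0.0245 W/m·K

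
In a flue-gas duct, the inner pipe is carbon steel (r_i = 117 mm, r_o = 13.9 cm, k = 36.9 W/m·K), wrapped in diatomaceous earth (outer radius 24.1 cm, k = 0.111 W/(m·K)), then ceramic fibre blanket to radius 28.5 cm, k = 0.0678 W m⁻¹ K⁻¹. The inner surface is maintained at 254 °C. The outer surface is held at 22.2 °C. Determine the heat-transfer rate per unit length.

Resistance network (inner→outer):
  R'_carbon steel = ln(0.139/0.117)/(2πk) = 0.1723/(2π·36.9) = 7.432×10^-4 m·K/W
  R'_diatomaceous earth = ln(0.241/0.139)/(2πk) = 0.5503/(2π·0.111) = 0.7891 m·K/W
  R'_ceramic fibre blanket = ln(0.285/0.241)/(2πk) = 0.1677/(2π·0.0678) = 0.3936 m·K/W
ΣR = 7.432×10^-4 + 0.7891 + 0.3936 = 1.183 m·K/W
Q' = ΔT/ΣR = (254 °C − 22.2 °C)/1.183 = 196 W/m

Q' = 196 W/m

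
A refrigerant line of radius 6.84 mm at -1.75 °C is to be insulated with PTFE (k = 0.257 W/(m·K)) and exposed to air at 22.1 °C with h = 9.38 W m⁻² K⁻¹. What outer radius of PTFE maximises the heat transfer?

r_cr = 2.74 cm

For a cylinder, r_cr = k_ins/h = 0.257/9.38 = 0.0274 m = 2.74 cm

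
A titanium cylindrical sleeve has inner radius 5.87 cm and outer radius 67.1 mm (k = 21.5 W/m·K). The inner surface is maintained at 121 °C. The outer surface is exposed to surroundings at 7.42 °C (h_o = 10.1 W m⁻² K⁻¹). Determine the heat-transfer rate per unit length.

Treat each layer as a resistance in series:
  R'_titanium = ln(0.0671/0.0587)/(2πk) = 0.1337/(2π·21.5) = 9.900×10^-4 m·K/W
  R'_conv,out = 1/(2πr h) = 1/(2π·0.0671·10.1) = 0.2348 m·K/W
ΣR = 9.900×10^-4 + 0.2348 = 0.2358 m·K/W
Q' = ΔT/ΣR = (121 °C − 7.42 °C)/0.2358 = 482 W/m

Q' = 482 W/m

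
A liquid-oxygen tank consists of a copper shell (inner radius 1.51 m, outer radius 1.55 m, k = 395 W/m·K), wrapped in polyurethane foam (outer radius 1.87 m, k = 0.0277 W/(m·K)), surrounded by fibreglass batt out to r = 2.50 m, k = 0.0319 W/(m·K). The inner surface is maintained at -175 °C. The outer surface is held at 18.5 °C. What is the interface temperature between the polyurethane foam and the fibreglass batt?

T = -81.1 °C

Resistance network (inner→outer):
  R_copper = (1/1.51 − 1/1.55)/(4πk) = 0.01709/(4π·395) = 3.443×10^-6 K/W
  R_polyurethane foam = (1/1.55 − 1/1.87)/(4πk) = 0.1104/(4π·0.0277) = 0.3172 K/W
  R_fibreglass batt = (1/1.87 − 1/2.50)/(4πk) = 0.1348/(4π·0.0319) = 0.3362 K/W
ΣR = 3.443×10^-6 + 0.3172 + 0.3362 = 0.6534 K/W
Q = ΔT/ΣR = (-175 °C − 18.5 °C)/0.6534 = -296.1 W
From the inner boundary to the polyurethane foam/fibreglass batt interface, ΣR_partial = 0.3172 K/W.
T_interface = T_in − Q·ΣR_partial = -175 °C − (-296.1)(0.3172) = -81.1 °C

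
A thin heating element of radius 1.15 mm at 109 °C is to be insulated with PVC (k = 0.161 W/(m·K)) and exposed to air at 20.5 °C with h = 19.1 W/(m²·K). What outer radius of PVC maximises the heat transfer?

For a cylinder, r_cr = k_ins/h = 0.161/19.1 = 0.00843 m = 0.843 cm

r_cr = 0.843 cm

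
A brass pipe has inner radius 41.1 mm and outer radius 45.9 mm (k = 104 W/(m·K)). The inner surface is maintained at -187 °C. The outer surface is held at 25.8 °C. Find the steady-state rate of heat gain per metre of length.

Q' = 2πk·ΔT/ln(r₂/r₁) = 2π × 104 × 212.8 / ln(0.0459/0.0411) = 1.26×10^6 W/m

Q' = 1260 kW/m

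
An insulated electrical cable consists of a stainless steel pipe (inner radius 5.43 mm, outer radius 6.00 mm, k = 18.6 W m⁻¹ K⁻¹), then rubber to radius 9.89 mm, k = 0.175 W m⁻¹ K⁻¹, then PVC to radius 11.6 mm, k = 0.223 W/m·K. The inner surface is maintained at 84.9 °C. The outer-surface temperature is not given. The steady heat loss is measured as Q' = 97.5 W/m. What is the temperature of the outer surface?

Sum the resistances:
  R'_stainless steel = ln(0.00600/0.00543)/(2πk) = 0.09982/(2π·18.6) = 8.541×10^-4 m·K/W
  R'_rubber = ln(0.00989/0.00600)/(2πk) = 0.4998/(2π·0.175) = 0.4545 m·K/W
  R'_PVC = ln(0.0116/0.00989)/(2πk) = 0.1595/(2π·0.223) = 0.1138 m·K/W
ΣR = 0.5692 m·K/W
ΔT = Q'·ΣR = 97.5 × 0.5692 = 55.50 K
Heat flows outward, so T_out = T_in − ΔT = 84.9 − 55.50 = 29.4 °C

T_out = 29.4 °C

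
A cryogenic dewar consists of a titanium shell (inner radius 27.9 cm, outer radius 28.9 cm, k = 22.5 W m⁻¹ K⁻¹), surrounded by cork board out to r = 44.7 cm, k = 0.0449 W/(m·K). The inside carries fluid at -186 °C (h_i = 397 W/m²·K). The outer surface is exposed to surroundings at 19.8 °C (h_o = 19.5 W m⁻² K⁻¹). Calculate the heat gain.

Q = 93.9 W

Series thermal resistances, inner to outer:
  R_conv,in = 1/(4πr²h) = 1/(4π·0.279²·397) = 0.002575 K/W
  R_titanium = (1/0.279 − 1/0.289)/(4πk) = 0.1240/(4π·22.5) = 4.386×10^-4 K/W
  R_cork board = (1/0.289 − 1/0.447)/(4πk) = 1.223/(4π·0.0449) = 2.168 K/W
  R_conv,out = 1/(4πr²h) = 1/(4π·0.447²·19.5) = 0.02042 K/W
ΣR = 0.002575 + 4.386×10^-4 + 2.168 + 0.02042 = 2.191 K/W
Q = ΔT/ΣR = (-186 °C − 19.8 °C)/2.191 = -93.9 W
(Negative Q ⇒ heat flows inward; heat gain = 93.9 W.)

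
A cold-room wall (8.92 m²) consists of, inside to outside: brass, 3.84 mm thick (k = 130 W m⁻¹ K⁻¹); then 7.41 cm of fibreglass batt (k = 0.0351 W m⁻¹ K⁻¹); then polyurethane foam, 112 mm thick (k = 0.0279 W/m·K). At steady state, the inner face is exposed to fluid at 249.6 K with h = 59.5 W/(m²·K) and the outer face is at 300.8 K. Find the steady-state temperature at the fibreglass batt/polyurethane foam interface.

Treat each layer as a resistance in series:
  R_conv,in = 1/(hA) = 1/(59.5·8.92) = 0.001884 K/W
  R_brass = L/(kA) = 0.00384/(130·8.92) = 3.311×10^-6 K/W
  R_fibreglass batt = L/(kA) = 0.0741/(0.0351·8.92) = 0.2367 K/W
  R_polyurethane foam = L/(kA) = 0.112/(0.0279·8.92) = 0.4500 K/W
ΣR = 0.001884 + 3.311×10^-6 + 0.2367 + 0.4500 = 0.6886 K/W
Q = ΔT/ΣR = (249.6 K − 300.8 K)/0.6886 = -74.35 W
From the inner boundary to the fibreglass batt/polyurethane foam interface, ΣR_partial = 0.2386 K/W.
T_interface = T_in − Q·ΣR_partial = 249.6 K − (-74.35)(0.2386) = 267.34 K

T = 267.34 K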